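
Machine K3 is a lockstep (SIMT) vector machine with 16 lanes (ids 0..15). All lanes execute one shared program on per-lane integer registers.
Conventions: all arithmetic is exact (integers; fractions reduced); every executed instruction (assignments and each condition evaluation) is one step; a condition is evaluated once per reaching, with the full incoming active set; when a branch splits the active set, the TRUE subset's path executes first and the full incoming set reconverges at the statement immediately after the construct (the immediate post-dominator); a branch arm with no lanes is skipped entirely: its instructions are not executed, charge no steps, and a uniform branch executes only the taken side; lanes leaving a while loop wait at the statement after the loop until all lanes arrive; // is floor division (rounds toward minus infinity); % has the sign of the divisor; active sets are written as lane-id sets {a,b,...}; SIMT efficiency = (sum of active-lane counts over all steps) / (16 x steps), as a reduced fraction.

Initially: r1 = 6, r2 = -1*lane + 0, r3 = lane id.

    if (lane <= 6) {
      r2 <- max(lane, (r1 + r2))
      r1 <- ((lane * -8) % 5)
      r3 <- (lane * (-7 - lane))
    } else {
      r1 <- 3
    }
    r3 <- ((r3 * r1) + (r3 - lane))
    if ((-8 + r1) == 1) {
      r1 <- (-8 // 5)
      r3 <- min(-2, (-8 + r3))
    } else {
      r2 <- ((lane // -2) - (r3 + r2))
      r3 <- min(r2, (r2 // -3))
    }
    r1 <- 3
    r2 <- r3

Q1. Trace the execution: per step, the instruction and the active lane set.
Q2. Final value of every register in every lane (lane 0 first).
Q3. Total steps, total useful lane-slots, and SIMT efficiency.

step 0: eval (lane <= 6)             {0,1,2,3,4,5,6,7,8,9,10,11,12,13,14,15}
step 1: r2 <- max(lane, (r1 + r2))   {0,1,2,3,4,5,6}
step 2: r1 <- ((lane * -8) % 5)      {0,1,2,3,4,5,6}
step 3: r3 <- (lane * (-7 - lane))   {0,1,2,3,4,5,6}
step 4: r1 <- 3                      {7,8,9,10,11,12,13,14,15}
step 5: r3 <- ((r3 * r1) + (r3 - lane)) {0,1,2,3,4,5,6,7,8,9,10,11,12,13,14,15}
step 6: eval ((-8 + r1) == 1)        {0,1,2,3,4,5,6,7,8,9,10,11,12,13,14,15}
step 7: r2 <- ((lane // -2) - (r3 + r2)) {0,1,2,3,4,5,6,7,8,9,10,11,12,13,14,15}
step 8: r3 <- min(r2, (r2 // -3))    {0,1,2,3,4,5,6,7,8,9,10,11,12,13,14,15}
step 9: r1 <- 3                      {0,1,2,3,4,5,6,7,8,9,10,11,12,13,14,15}
step 10: r2 <- r3                     {0,1,2,3,4,5,6,7,8,9,10,11,12,13,14,15}

Answer: 11 steps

r1: 3,3,3,3,3,3,3,3,3,3,3,3,3,3,3,3
r2: -6,-7,-29,-20,-58,-19,-77,-18,-20,-23,-25,-28,-30,-33,-35,-38
r3: -6,-7,-29,-20,-58,-19,-77,-18,-20,-23,-25,-28,-30,-33,-35,-38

steps = 11; useful = 142; efficiency = 142/176 = 71/88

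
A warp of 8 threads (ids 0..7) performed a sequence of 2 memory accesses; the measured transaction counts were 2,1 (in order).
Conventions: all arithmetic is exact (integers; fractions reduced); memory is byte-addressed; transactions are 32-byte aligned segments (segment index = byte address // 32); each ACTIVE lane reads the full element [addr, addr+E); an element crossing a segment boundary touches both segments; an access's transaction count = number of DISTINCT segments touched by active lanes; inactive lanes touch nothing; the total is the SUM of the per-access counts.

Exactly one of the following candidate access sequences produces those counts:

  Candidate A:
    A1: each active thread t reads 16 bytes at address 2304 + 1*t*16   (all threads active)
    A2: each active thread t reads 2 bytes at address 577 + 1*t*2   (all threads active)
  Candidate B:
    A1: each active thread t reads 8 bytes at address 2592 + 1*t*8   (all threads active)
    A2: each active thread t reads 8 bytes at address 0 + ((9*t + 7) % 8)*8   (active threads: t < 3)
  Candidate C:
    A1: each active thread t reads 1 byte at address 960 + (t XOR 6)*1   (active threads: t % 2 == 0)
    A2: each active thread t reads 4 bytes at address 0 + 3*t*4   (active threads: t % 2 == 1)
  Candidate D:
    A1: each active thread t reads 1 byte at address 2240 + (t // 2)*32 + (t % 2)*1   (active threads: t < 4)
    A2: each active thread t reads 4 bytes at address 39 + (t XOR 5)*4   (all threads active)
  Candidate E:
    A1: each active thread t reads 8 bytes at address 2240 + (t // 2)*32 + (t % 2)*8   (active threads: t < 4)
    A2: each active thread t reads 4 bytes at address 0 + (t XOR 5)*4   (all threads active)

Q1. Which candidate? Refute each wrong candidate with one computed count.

A: A1 gives 4 transactions, not 2
B: A2 gives 2 transactions, not 1
C: A1 gives 1 transaction, not 2
D: A2 gives 2 transactions, not 1
E: all counts match (2,1)

Answer: E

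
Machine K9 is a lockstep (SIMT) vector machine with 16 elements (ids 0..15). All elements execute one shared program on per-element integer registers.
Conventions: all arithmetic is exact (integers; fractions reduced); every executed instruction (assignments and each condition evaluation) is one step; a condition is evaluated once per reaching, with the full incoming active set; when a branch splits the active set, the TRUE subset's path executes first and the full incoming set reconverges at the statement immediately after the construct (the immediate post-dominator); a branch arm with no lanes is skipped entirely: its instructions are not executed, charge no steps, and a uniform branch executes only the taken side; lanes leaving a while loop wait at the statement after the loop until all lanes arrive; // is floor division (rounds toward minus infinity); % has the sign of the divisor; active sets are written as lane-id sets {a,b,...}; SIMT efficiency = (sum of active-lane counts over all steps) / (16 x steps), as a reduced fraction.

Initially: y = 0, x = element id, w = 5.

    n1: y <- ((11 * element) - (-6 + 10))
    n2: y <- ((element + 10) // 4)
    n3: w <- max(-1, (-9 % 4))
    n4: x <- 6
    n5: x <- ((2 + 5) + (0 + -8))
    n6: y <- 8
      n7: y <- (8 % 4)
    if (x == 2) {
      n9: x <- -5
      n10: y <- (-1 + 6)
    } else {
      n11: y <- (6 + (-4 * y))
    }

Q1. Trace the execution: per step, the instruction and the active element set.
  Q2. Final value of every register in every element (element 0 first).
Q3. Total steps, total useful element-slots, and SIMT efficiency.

step 0: y <- ((11 * element) - (-6 + 10)) {0,1,2,3,4,5,6,7,8,9,10,11,12,13,14,15}
step 1: y <- ((element + 10) // 4)   {0,1,2,3,4,5,6,7,8,9,10,11,12,13,14,15}
step 2: w <- max(-1, (-9 % 4))       {0,1,2,3,4,5,6,7,8,9,10,11,12,13,14,15}
step 3: x <- 6                       {0,1,2,3,4,5,6,7,8,9,10,11,12,13,14,15}
step 4: x <- ((2 + 5) + (0 + -8))    {0,1,2,3,4,5,6,7,8,9,10,11,12,13,14,15}
step 5: y <- 8                       {0,1,2,3,4,5,6,7,8,9,10,11,12,13,14,15}
step 6: y <- (8 % 4)                 {0,1,2,3,4,5,6,7,8,9,10,11,12,13,14,15}
step 7: eval (x == 2)                {0,1,2,3,4,5,6,7,8,9,10,11,12,13,14,15}
step 8: y <- (6 + (-4 * y))          {0,1,2,3,4,5,6,7,8,9,10,11,12,13,14,15}

Answer: 9 steps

y: 6,6,6,6,6,6,6,6,6,6,6,6,6,6,6,6
x: -1,-1,-1,-1,-1,-1,-1,-1,-1,-1,-1,-1,-1,-1,-1,-1
w: 3,3,3,3,3,3,3,3,3,3,3,3,3,3,3,3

steps = 9; useful = 144; efficiency = 144/144 = 1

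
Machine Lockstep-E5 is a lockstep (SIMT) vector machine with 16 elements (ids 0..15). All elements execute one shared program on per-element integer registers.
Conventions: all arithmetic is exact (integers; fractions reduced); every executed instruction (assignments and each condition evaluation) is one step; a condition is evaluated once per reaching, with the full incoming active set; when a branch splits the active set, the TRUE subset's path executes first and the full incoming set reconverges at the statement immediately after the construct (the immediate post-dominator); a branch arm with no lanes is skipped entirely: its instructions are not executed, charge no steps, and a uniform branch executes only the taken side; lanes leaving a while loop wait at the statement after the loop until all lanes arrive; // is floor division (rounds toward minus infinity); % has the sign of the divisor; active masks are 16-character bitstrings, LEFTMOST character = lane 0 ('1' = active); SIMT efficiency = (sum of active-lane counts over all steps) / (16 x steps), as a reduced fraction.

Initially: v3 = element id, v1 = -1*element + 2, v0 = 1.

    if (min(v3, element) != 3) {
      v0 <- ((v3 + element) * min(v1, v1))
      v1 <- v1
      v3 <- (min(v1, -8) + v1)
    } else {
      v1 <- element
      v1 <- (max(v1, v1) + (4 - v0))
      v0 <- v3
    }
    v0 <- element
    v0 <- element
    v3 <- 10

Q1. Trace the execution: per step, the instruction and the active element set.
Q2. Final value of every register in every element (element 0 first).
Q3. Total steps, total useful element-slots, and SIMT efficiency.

step 0: eval (min(v3, element) != 3) 1111111111111111
step 1: v0 <- ((v3 + element) * min(v1, v1)) 1110111111111111
step 2: v1 <- v1                     1110111111111111
step 3: v3 <- (min(v1, -8) + v1)     1110111111111111
step 4: v1 <- element                0001000000000000
step 5: v1 <- (max(v1, v1) + (4 - v0)) 0001000000000000
step 6: v0 <- v3                     0001000000000000
step 7: v0 <- element                1111111111111111
step 8: v0 <- element                1111111111111111
step 9: v3 <- 10                     1111111111111111

Answer: 10 steps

v3: 10,10,10,10,10,10,10,10,10,10,10,10,10,10,10,10
v1: 2,1,0,6,-2,-3,-4,-5,-6,-7,-8,-9,-10,-11,-12,-13
v0: 0,1,2,3,4,5,6,7,8,9,10,11,12,13,14,15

steps = 10; useful = 112; efficiency = 112/160 = 7/10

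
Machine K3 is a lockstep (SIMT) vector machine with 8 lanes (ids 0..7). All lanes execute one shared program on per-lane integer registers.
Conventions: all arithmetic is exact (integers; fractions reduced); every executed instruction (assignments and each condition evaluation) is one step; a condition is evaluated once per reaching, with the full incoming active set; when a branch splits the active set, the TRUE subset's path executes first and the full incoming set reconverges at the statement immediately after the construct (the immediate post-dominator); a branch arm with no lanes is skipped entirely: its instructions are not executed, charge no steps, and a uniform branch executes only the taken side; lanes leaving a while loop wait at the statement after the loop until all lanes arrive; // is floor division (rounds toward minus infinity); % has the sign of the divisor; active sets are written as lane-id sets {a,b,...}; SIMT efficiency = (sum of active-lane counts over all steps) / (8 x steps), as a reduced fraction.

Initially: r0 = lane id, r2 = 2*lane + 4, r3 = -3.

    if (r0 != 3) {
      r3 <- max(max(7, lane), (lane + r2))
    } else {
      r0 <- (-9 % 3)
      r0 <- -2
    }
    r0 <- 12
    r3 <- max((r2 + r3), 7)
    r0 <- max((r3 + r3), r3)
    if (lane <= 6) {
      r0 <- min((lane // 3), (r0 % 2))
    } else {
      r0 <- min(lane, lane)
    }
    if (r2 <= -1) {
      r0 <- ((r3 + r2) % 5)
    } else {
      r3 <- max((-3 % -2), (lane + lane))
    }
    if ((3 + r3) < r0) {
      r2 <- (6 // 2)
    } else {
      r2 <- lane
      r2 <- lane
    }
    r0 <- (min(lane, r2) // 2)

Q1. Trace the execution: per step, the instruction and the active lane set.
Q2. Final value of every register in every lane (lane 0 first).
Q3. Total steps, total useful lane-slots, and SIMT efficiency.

step 0: eval (r0 != 3)               {0,1,2,3,4,5,6,7}
step 1: r3 <- max(max(7, lane), (lane + r2)) {0,1,2,4,5,6,7}
step 2: r0 <- (-9 % 3)               {3}
step 3: r0 <- -2                     {3}
step 4: r0 <- 12                     {0,1,2,3,4,5,6,7}
step 5: r3 <- max((r2 + r3), 7)      {0,1,2,3,4,5,6,7}
step 6: r0 <- max((r3 + r3), r3)     {0,1,2,3,4,5,6,7}
step 7: eval (lane <= 6)             {0,1,2,3,4,5,6,7}
step 8: r0 <- min((lane // 3), (r0 % 2)) {0,1,2,3,4,5,6}
step 9: r0 <- min(lane, lane)        {7}
step 10: eval (r2 <= -1)              {0,1,2,3,4,5,6,7}
step 11: r3 <- max((-3 % -2), (lane + lane)) {0,1,2,3,4,5,6,7}
step 12: eval ((3 + r3) < r0)         {0,1,2,3,4,5,6,7}
step 13: r2 <- lane                   {0,1,2,3,4,5,6,7}
step 14: r2 <- lane                   {0,1,2,3,4,5,6,7}
step 15: r0 <- (min(lane, r2) // 2)   {0,1,2,3,4,5,6,7}

Answer: 16 steps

r0: 0,0,1,1,2,2,3,3
r2: 0,1,2,3,4,5,6,7
r3: 0,2,4,6,8,10,12,14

steps = 16; useful = 105; efficiency = 105/128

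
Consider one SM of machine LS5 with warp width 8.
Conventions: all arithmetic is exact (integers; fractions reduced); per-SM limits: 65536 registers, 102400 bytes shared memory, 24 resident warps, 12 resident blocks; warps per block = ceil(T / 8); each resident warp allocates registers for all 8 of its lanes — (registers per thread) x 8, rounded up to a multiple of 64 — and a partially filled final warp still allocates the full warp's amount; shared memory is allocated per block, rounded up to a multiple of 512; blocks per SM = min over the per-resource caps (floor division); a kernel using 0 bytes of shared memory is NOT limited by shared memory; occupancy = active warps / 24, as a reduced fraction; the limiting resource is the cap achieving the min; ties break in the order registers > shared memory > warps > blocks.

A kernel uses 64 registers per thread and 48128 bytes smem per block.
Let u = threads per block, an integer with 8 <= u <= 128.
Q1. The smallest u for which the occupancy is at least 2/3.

Answer: u = 57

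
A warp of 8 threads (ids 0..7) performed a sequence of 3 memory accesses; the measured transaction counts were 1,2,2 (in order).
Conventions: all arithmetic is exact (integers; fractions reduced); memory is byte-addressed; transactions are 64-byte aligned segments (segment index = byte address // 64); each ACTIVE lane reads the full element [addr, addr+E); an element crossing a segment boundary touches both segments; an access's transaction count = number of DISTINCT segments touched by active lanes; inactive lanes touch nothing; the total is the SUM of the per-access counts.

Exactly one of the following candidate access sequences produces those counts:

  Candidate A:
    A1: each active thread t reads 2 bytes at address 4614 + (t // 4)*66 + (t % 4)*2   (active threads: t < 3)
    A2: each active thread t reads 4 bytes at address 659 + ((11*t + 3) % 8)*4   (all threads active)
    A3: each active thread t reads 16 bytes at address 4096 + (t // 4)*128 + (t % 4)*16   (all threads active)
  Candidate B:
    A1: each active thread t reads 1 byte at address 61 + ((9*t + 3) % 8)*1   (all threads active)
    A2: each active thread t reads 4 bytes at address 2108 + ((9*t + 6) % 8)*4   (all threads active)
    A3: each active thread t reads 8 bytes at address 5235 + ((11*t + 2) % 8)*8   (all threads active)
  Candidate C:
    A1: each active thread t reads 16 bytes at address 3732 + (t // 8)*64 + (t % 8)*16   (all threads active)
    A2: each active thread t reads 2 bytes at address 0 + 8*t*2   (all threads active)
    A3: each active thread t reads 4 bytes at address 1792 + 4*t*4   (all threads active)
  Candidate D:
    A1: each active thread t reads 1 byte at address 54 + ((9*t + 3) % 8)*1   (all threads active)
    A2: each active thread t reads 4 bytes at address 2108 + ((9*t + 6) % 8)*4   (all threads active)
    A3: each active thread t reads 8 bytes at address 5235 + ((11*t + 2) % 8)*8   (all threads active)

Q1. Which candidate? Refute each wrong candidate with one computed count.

A: A2 gives 1 transaction, not 2
B: A1 gives 2 transactions, not 1
C: A1 gives 3 transactions, not 1
D: all counts match (1,2,2)

Answer: D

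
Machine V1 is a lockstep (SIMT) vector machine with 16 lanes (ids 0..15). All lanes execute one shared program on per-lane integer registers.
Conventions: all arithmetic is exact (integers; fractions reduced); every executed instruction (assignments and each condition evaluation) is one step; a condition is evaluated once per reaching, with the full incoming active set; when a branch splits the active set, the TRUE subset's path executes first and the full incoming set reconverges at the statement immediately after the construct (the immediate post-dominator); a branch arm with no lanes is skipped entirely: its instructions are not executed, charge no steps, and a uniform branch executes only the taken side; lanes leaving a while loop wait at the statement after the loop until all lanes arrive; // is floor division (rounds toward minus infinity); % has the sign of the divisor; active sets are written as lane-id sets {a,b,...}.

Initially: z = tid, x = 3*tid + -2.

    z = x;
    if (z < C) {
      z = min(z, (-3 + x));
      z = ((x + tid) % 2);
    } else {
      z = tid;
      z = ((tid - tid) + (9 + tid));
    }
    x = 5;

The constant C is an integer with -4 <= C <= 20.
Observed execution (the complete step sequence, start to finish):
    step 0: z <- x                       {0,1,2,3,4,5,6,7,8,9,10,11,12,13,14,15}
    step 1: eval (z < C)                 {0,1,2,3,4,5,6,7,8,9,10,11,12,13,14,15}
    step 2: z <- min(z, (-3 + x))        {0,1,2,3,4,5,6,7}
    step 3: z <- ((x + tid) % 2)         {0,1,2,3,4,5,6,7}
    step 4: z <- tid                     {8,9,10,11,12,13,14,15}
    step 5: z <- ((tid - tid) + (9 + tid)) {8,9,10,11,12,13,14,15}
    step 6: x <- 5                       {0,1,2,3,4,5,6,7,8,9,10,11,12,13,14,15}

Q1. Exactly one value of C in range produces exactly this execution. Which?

Answer: C = 20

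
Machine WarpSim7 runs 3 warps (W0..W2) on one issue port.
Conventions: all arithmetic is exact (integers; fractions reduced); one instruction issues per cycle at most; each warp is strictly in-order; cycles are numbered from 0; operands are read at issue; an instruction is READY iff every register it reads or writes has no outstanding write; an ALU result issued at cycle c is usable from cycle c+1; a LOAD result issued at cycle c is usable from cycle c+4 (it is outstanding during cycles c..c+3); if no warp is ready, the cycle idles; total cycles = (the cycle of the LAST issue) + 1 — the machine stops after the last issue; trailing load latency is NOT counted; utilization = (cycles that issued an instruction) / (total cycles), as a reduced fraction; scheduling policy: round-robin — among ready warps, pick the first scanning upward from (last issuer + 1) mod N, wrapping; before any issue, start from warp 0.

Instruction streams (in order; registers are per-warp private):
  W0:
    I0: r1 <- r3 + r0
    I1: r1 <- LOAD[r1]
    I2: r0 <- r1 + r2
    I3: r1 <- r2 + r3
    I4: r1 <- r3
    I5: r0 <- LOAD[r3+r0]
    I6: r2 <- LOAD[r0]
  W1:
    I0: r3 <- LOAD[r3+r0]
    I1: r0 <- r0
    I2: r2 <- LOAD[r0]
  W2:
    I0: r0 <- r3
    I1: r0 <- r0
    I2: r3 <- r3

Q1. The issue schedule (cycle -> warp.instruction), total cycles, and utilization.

cycle 0: W0.I0
cycle 1: W1.I0
cycle 2: W2.I0
cycle 3: W0.I1
cycle 4: W1.I1
cycle 5: W2.I1
cycle 6: W1.I2
cycle 7: W2.I2
cycle 8: W0.I2
cycle 9: W0.I3
cycle 10: W0.I4
cycle 11: W0.I5
cycle 12: idle
cycle 13: idle
cycle 14: idle
cycle 15: W0.I6

Answer: 16 cycles, utilization 13/16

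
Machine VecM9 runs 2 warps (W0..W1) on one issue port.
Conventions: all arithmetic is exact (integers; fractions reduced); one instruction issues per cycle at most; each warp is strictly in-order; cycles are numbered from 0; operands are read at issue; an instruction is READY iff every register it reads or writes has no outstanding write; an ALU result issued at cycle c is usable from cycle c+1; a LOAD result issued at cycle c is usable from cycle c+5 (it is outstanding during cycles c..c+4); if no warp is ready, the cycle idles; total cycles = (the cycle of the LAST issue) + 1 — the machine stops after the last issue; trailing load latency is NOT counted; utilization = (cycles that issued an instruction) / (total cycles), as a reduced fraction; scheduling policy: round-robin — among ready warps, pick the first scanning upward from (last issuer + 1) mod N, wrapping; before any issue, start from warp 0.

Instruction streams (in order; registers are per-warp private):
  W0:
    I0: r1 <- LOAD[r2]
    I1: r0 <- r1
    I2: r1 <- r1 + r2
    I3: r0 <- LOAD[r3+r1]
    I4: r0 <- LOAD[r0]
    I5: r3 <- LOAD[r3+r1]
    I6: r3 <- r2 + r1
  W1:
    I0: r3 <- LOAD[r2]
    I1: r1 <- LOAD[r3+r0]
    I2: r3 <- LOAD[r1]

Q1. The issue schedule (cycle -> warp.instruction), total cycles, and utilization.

cycle 0: W0.I0
cycle 1: W1.I0
cycle 2: idle
cycle 3: idle
cycle 4: idle
cycle 5: W0.I1
cycle 6: W1.I1
cycle 7: W0.I2
cycle 8: W0.I3
cycle 9: idle
cycle 10: idle
cycle 11: W1.I2
cycle 12: idle
cycle 13: W0.I4
cycle 14: W0.I5
cycle 15: idle
cycle 16: idle
cycle 17: idle
cycle 18: idle
cycle 19: W0.I6

Answer: 20 cycles, utilization 1/2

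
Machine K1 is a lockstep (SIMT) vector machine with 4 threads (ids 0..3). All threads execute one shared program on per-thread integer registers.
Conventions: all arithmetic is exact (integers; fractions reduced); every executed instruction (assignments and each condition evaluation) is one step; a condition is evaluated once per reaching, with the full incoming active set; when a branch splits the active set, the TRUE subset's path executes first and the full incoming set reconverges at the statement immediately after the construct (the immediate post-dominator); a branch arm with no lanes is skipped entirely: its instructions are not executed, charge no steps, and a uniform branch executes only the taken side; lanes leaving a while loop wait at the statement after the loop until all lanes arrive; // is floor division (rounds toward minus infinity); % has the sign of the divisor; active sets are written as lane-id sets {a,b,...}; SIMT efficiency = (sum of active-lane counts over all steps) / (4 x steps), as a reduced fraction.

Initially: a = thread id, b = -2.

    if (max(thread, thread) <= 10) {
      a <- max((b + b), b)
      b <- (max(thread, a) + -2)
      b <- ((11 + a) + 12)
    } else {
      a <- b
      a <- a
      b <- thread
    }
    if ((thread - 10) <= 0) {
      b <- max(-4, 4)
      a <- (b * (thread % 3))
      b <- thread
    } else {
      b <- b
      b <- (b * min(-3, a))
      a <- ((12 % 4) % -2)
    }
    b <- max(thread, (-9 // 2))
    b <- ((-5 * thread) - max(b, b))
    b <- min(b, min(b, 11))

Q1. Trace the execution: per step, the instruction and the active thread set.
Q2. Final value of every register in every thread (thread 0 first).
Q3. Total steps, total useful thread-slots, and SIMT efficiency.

step 0: eval (max(thread, thread) <= 10) {0,1,2,3}
step 1: a <- max((b + b), b)         {0,1,2,3}
step 2: b <- (max(thread, a) + -2)   {0,1,2,3}
step 3: b <- ((11 + a) + 12)         {0,1,2,3}
step 4: eval ((thread - 10) <= 0)    {0,1,2,3}
step 5: b <- max(-4, 4)              {0,1,2,3}
step 6: a <- (b * (thread % 3))      {0,1,2,3}
step 7: b <- thread                  {0,1,2,3}
step 8: b <- max(thread, (-9 // 2))  {0,1,2,3}
step 9: b <- ((-5 * thread) - max(b, b)) {0,1,2,3}
step 10: b <- min(b, min(b, 11))      {0,1,2,3}

Answer: 11 steps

a: 0,4,8,0
b: 0,-6,-12,-18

steps = 11; useful = 44; efficiency = 44/44 = 1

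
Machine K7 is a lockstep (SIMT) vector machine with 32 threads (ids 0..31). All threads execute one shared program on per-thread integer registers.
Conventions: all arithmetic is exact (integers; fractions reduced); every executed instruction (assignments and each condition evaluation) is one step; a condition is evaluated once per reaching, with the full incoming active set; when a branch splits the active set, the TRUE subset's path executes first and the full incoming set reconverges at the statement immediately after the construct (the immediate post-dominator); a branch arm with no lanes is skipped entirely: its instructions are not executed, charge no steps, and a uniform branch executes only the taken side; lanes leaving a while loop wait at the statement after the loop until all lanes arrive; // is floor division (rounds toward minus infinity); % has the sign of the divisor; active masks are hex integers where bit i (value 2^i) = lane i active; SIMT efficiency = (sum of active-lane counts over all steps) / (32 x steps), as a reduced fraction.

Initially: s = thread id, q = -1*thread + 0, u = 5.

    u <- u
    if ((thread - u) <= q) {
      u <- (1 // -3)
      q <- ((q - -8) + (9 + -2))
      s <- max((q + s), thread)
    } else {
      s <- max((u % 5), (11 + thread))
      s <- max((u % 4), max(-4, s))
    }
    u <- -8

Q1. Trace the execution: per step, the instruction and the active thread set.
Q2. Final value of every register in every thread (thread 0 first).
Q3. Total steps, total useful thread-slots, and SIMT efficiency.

step 0: u <- u                       0xffffffff
step 1: eval ((thread - u) <= q)     0xffffffff
step 2: u <- (1 // -3)               0x00000007
step 3: q <- ((q - -8) + (9 + -2))   0x00000007
step 4: s <- max((q + s), thread)    0x00000007
step 5: s <- max((u % 5), (11 + thread)) 0xfffffff8
step 6: s <- max((u % 4), max(-4, s)) 0xfffffff8
step 7: u <- -8                      0xffffffff

Answer: 8 steps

s: 15,15,15,14,15,16,17,18,19,20,21,22,23,24,25,26,27,28,29,30,31,32,33,34,35,36,37,38,39,40,41,42
q: 15,14,13,-3,-4,-5,-6,-7,-8,-9,-10,-11,-12,-13,-14,-15,-16,-17,-18,-19,-20,-21,-22,-23,-24,-25,-26,-27,-28,-29,-30,-31
u: -8,-8,-8,-8,-8,-8,-8,-8,-8,-8,-8,-8,-8,-8,-8,-8,-8,-8,-8,-8,-8,-8,-8,-8,-8,-8,-8,-8,-8,-8,-8,-8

steps = 8; useful = 163; efficiency = 163/256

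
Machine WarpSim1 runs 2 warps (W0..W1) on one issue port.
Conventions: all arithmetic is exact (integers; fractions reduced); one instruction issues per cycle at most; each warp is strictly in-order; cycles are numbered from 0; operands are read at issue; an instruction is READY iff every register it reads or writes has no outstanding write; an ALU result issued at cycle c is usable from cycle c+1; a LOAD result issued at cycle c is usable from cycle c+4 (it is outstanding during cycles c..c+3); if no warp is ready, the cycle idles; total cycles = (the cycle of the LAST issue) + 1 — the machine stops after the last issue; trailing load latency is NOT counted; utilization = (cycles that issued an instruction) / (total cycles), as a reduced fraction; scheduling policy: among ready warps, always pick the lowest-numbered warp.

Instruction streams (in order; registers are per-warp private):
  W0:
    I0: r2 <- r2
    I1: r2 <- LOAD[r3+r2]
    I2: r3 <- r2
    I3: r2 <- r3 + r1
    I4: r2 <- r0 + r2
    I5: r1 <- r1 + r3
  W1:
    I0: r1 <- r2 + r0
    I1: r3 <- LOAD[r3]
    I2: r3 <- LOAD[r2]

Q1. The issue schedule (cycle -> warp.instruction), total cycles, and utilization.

cycle 0: W0.I0
cycle 1: W0.I1
cycle 2: W1.I0
cycle 3: W1.I1
cycle 4: idle
cycle 5: W0.I2
cycle 6: W0.I3
cycle 7: W0.I4
cycle 8: W0.I5
cycle 9: W1.I2

Answer: 10 cycles, utilization 9/10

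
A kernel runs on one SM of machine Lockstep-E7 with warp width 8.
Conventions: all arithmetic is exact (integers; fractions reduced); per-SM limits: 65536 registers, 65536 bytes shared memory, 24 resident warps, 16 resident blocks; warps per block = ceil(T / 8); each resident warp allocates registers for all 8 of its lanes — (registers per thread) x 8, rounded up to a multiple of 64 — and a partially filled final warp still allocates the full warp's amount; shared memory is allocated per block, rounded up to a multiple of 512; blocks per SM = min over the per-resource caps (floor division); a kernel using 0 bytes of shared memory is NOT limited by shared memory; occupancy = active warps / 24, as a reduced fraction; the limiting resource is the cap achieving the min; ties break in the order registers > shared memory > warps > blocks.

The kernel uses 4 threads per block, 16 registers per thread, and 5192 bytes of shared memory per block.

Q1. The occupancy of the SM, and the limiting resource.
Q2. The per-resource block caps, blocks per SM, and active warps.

Answer: occupancy 11/24, limited by shared memory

registers: 512 blocks
shared memory: 11 blocks
warps: 24 blocks
blocks: 16 blocks

Answer: 11 blocks, 11 active warps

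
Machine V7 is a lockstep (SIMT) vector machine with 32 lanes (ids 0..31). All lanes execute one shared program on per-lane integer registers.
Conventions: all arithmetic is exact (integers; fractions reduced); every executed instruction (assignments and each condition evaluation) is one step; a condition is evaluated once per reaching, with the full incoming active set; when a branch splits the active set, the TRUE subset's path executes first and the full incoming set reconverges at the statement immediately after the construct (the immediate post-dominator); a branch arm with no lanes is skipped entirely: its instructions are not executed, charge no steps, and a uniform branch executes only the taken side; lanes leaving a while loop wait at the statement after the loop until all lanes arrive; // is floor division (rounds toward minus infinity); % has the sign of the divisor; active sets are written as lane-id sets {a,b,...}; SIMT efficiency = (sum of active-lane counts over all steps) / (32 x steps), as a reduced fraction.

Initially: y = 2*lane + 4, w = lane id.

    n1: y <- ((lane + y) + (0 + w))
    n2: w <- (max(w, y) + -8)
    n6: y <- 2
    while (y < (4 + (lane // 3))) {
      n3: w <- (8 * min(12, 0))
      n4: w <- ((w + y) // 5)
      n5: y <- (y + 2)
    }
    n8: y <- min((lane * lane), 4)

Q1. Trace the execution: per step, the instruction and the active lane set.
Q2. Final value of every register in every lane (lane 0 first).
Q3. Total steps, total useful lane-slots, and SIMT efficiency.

step 0: y <- ((lane + y) + (0 + w))  {0,1,2,3,4,5,6,7,8,9,10,11,12,13,14,15,16,17,18,19,20,21,22,23,24,25,26,27,28,29,30,31}
step 1: w <- (max(w, y) + -8)        {0,1,2,3,4,5,6,7,8,9,10,11,12,13,14,15,16,17,18,19,20,21,22,23,24,25,26,27,28,29,30,31}
step 2: y <- 2                       {0,1,2,3,4,5,6,7,8,9,10,11,12,13,14,15,16,17,18,19,20,21,22,23,24,25,26,27,28,29,30,31}
step 3: eval (y < (4 + (lane // 3))) {0,1,2,3,4,5,6,7,8,9,10,11,12,13,14,15,16,17,18,19,20,21,22,23,24,25,26,27,28,29,30,31}
step 4: w <- (8 * min(12, 0))        {0,1,2,3,4,5,6,7,8,9,10,11,12,13,14,15,16,17,18,19,20,21,22,23,24,25,26,27,28,29,30,31}
step 5: w <- ((w + y) // 5)          {0,1,2,3,4,5,6,7,8,9,10,11,12,13,14,15,16,17,18,19,20,21,22,23,24,25,26,27,28,29,30,31}
step 6: y <- (y + 2)                 {0,1,2,3,4,5,6,7,8,9,10,11,12,13,14,15,16,17,18,19,20,21,22,23,24,25,26,27,28,29,30,31}
step 7: eval (y < (4 + (lane // 3))) {0,1,2,3,4,5,6,7,8,9,10,11,12,13,14,15,16,17,18,19,20,21,22,23,24,25,26,27,28,29,30,31}
step 8: w <- (8 * min(12, 0))        {3,4,5,6,7,8,9,10,11,12,13,14,15,16,17,18,19,20,21,22,23,24,25,26,27,28,29,30,31}
step 9: w <- ((w + y) // 5)          {3,4,5,6,7,8,9,10,11,12,13,14,15,16,17,18,19,20,21,22,23,24,25,26,27,28,29,30,31}
step 10: y <- (y + 2)                 {3,4,5,6,7,8,9,10,11,12,13,14,15,16,17,18,19,20,21,22,23,24,25,26,27,28,29,30,31}
step 11: eval (y < (4 + (lane // 3))) {3,4,5,6,7,8,9,10,11,12,13,14,15,16,17,18,19,20,21,22,23,24,25,26,27,28,29,30,31}
step 12: w <- (8 * min(12, 0))        {9,10,11,12,13,14,15,16,17,18,19,20,21,22,23,24,25,26,27,28,29,30,31}
step 13: w <- ((w + y) // 5)          {9,10,11,12,13,14,15,16,17,18,19,20,21,22,23,24,25,26,27,28,29,30,31}
step 14: y <- (y + 2)                 {9,10,11,12,13,14,15,16,17,18,19,20,21,22,23,24,25,26,27,28,29,30,31}
step 15: eval (y < (4 + (lane // 3))) {9,10,11,12,13,14,15,16,17,18,19,20,21,22,23,24,25,26,27,28,29,30,31}
step 16: w <- (8 * min(12, 0))        {15,16,17,18,19,20,21,22,23,24,25,26,27,28,29,30,31}
step 17: w <- ((w + y) // 5)          {15,16,17,18,19,20,21,22,23,24,25,26,27,28,29,30,31}
step 18: y <- (y + 2)                 {15,16,17,18,19,20,21,22,23,24,25,26,27,28,29,30,31}
step 19: eval (y < (4 + (lane // 3))) {15,16,17,18,19,20,21,22,23,24,25,26,27,28,29,30,31}
step 20: w <- (8 * min(12, 0))        {21,22,23,24,25,26,27,28,29,30,31}
step 21: w <- ((w + y) // 5)          {21,22,23,24,25,26,27,28,29,30,31}
step 22: y <- (y + 2)                 {21,22,23,24,25,26,27,28,29,30,31}
step 23: eval (y < (4 + (lane // 3))) {21,22,23,24,25,26,27,28,29,30,31}
step 24: w <- (8 * min(12, 0))        {27,28,29,30,31}
step 25: w <- ((w + y) // 5)          {27,28,29,30,31}
step 26: y <- (y + 2)                 {27,28,29,30,31}
step 27: eval (y < (4 + (lane // 3))) {27,28,29,30,31}
step 28: y <- min((lane * lane), 4)   {0,1,2,3,4,5,6,7,8,9,10,11,12,13,14,15,16,17,18,19,20,21,22,23,24,25,26,27,28,29,30,31}

Answer: 29 steps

y: 0,1,4,4,4,4,4,4,4,4,4,4,4,4,4,4,4,4,4,4,4,4,4,4,4,4,4,4,4,4,4,4
w: 0,0,0,0,0,0,0,0,0,1,1,1,1,1,1,1,1,1,1,1,1,2,2,2,2,2,2,2,2,2,2,2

steps = 29; useful = 628; efficiency = 628/928 = 157/232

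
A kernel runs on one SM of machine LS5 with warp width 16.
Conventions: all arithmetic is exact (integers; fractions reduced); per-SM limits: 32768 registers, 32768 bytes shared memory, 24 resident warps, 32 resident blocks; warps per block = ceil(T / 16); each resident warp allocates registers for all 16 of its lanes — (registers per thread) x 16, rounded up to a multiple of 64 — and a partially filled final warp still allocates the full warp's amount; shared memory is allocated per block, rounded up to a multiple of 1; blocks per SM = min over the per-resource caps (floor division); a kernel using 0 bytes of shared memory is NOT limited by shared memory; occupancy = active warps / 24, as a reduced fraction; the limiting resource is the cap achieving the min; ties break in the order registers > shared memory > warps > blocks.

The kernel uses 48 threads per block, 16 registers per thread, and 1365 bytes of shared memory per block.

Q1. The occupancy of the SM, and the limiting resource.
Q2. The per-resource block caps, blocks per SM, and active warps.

Answer: occupancy 1, limited by warps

registers: 42 blocks
shared memory: 24 blocks
warps: 8 blocks
blocks: 32 blocks

Answer: 8 blocks, 24 active warps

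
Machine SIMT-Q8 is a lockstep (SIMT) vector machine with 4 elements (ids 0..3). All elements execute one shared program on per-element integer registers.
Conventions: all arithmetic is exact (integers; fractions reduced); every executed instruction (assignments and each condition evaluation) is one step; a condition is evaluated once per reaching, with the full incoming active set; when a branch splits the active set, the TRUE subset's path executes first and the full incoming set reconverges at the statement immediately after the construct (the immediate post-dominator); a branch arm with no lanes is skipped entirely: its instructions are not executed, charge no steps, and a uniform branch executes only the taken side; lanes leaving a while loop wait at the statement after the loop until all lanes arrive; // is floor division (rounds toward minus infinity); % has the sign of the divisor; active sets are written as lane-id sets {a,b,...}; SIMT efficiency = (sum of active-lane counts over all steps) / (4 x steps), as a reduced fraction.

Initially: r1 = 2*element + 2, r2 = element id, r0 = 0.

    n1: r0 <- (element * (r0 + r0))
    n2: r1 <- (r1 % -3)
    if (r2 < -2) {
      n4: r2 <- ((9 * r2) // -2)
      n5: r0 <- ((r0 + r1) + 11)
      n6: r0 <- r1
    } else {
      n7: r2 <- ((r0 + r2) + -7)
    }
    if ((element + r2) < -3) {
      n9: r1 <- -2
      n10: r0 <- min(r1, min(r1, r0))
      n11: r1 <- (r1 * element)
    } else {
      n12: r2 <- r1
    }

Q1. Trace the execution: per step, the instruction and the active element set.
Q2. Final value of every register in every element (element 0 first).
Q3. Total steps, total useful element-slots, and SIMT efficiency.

step 0: r0 <- (element * (r0 + r0))  {0,1,2,3}
step 1: r1 <- (r1 % -3)              {0,1,2,3}
step 2: eval (r2 < -2)               {0,1,2,3}
step 3: r2 <- ((r0 + r2) + -7)       {0,1,2,3}
step 4: eval ((element + r2) < -3)   {0,1,2,3}
step 5: r1 <- -2                     {0,1}
step 6: r0 <- min(r1, min(r1, r0))   {0,1}
step 7: r1 <- (r1 * element)         {0,1}
step 8: r2 <- r1                     {2,3}

Answer: 9 steps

r1: 0,-2,0,-1
r2: -7,-6,0,-1
r0: -2,-2,0,0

steps = 9; useful = 28; efficiency = 28/36 = 7/9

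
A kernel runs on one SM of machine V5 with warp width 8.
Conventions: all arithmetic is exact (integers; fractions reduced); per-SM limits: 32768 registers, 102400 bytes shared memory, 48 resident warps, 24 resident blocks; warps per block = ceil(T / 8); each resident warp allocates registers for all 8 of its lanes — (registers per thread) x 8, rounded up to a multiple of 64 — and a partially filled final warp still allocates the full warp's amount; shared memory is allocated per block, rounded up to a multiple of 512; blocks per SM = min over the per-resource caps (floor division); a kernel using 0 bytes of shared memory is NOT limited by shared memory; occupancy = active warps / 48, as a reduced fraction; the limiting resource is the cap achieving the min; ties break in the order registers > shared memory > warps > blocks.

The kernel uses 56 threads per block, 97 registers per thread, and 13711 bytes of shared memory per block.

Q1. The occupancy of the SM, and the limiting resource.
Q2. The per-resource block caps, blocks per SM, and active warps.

Answer: occupancy 35/48, limited by registers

registers: 5 blocks
shared memory: 7 blocks
warps: 6 blocks
blocks: 24 blocks

Answer: 5 blocks, 35 active warps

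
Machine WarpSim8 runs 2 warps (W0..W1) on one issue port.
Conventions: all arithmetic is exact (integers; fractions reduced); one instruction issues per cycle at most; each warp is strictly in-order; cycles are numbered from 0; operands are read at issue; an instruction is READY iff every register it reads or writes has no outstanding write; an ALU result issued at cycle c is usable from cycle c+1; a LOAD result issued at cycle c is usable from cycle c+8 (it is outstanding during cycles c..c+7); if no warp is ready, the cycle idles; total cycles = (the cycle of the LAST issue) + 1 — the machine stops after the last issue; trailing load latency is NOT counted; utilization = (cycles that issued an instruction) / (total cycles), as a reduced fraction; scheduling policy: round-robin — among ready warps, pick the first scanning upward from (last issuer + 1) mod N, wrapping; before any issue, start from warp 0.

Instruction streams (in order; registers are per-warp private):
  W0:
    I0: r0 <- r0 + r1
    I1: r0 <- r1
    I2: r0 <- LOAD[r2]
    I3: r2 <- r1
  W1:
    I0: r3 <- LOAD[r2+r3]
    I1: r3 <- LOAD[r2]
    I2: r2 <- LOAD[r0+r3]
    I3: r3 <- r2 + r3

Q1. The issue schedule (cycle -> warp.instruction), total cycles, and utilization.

cycle 0: W0.I0
cycle 1: W1.I0
cycle 2: W0.I1
cycle 3: W0.I2
cycle 4: W0.I3
cycle 5: idle
cycle 6: idle
cycle 7: idle
cycle 8: idle
cycle 9: W1.I1
cycle 10: idle
cycle 11: idle
cycle 12: idle
cycle 13: idle
cycle 14: idle
cycle 15: idle
cycle 16: idle
cycle 17: W1.I2
cycle 18: idle
cycle 19: idle
cycle 20: idle
cycle 21: idle
cycle 22: idle
cycle 23: idle
cycle 24: idle
cycle 25: W1.I3

Answer: 26 cycles, utilization 4/13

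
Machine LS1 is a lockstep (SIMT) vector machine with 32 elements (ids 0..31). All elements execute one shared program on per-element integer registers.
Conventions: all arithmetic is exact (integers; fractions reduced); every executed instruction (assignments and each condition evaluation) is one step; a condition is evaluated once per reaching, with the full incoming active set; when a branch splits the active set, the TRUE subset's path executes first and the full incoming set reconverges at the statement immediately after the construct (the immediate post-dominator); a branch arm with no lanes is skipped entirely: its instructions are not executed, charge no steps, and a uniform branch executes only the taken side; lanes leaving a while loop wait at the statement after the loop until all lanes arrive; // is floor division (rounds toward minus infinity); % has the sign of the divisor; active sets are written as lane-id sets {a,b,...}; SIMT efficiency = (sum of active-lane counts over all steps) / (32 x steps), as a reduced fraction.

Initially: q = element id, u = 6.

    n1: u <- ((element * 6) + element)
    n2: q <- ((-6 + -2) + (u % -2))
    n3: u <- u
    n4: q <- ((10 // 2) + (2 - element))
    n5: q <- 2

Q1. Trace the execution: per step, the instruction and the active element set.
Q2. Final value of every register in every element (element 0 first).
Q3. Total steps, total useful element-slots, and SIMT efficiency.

step 0: u <- ((element * 6) + element) {0,1,2,3,4,5,6,7,8,9,10,11,12,13,14,15,16,17,18,19,20,21,22,23,24,25,26,27,28,29,30,31}
step 1: q <- ((-6 + -2) + (u % -2))  {0,1,2,3,4,5,6,7,8,9,10,11,12,13,14,15,16,17,18,19,20,21,22,23,24,25,26,27,28,29,30,31}
step 2: u <- u                       {0,1,2,3,4,5,6,7,8,9,10,11,12,13,14,15,16,17,18,19,20,21,22,23,24,25,26,27,28,29,30,31}
step 3: q <- ((10 // 2) + (2 - element)) {0,1,2,3,4,5,6,7,8,9,10,11,12,13,14,15,16,17,18,19,20,21,22,23,24,25,26,27,28,29,30,31}
step 4: q <- 2                       {0,1,2,3,4,5,6,7,8,9,10,11,12,13,14,15,16,17,18,19,20,21,22,23,24,25,26,27,28,29,30,31}

Answer: 5 steps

q: 2,2,2,2,2,2,2,2,2,2,2,2,2,2,2,2,2,2,2,2,2,2,2,2,2,2,2,2,2,2,2,2
u: 0,7,14,21,28,35,42,49,56,63,70,77,84,91,98,105,112,119,126,133,140,147,154,161,168,175,182,189,196,203,210,217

steps = 5; useful = 160; efficiency = 160/160 = 1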